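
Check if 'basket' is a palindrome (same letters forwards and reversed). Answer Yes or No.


Forward: 'basket'
Reversed: 'teksab'
They differ.

No


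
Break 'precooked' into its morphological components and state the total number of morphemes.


Step 1: Identify prefix: 'pre' (meaning: before)
Step 2: Identify root: 'cook'
Step 3: Identify suffix(es): 'ed'
Decomposition: pre- (prefix: before) + cook (root) + -ed (suffix: past)
Total morphemes: 3

3 morphemes (pre- (prefix: before) + cook (root) + -ed (suffix: past))


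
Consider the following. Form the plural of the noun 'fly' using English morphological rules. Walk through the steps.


Apply rule: Change -y to -ies (consonant + y). 'fly' becomes 'flies'.

flies


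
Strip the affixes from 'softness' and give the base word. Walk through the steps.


Remove suffix '-ness' from 'softness' to get root 'soft'.

soft


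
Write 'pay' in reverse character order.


Reverse 'pay' character by character: 'yap'.

yap


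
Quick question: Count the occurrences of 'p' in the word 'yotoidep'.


Letter 'p' in 'yotoidep': found at position(s) 8 = 1 occurrence(s).

1


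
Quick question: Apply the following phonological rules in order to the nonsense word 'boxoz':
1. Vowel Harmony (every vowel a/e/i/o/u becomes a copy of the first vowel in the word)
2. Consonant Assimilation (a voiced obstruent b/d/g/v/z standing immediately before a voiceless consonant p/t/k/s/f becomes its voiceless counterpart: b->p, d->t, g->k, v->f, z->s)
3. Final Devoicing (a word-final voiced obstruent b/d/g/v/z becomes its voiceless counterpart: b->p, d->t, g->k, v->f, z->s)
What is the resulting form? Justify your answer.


Starting form: 'boxoz'
Rule 1: Vowel Harmony: all vowels already match. No change.
Rule 2: Consonant Assimilation: no voiced obstruent (b/d/g/v/z) stands immediately before a voiceless consonant (p/t/k/s/f). No change.
Rule 3: Final Devoicing: word-final voiced obstruent 'z' becomes voiceless 's'. 'boxoz' -> 'boxos'
Final form: 'boxos'

boxos


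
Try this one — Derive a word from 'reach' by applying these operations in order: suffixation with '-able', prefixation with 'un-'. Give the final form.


Step 1: Add suffix '-able' to 'reach' = 'reachable'
Step 2: Add prefix 'un-' to 'reachable' = 'unreachable'

unreachable


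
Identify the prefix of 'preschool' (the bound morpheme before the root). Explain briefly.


The word 'preschool' = 'pre' (prefix) + 'school' (root). The prefix is 'pre'.

pre


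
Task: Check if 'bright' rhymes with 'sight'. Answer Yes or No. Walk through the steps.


Rime (stressed vowel + following sounds) of 'bright': -ight = /aɪt/
Rime of 'sight': -ight = /aɪt/
/aɪt/ and /aɪt/ are the same ending sound, so the words rhyme.

Yes


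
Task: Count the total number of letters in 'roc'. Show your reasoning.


Spell out 'roc' and number each letter: r(1), o(2), c(3). Total: 3 letters.

3


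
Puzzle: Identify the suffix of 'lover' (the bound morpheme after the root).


The word 'lover' = 'love' (root) + '-er' (suffix). The suffix is '-er'.

er


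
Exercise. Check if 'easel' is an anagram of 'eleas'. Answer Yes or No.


Sorted letters of 'easel': 'aeels'
Sorted letters of 'eleas': 'aeels'
They match.

Yes


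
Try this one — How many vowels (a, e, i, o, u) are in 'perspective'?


Vowels in 'perspective': e, e, i, e = 4 vowels.

4


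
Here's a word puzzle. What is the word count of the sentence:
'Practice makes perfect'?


Split into words: Practice | makes | perfect = 3 words.

3


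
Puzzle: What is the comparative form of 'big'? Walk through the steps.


Apply comparative formation (double final consonant, add -er): 'big' -> 'bigger'.

bigger


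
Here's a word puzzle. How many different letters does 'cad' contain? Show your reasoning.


Unique letters in 'cad': {a, c, d} = 3 distinct letters.

3


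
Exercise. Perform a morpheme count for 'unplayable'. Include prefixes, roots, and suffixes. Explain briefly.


Decomposition: un- (prefix) + play (root) + -able (suffix) = 3 morpheme(s)

3 morphemes


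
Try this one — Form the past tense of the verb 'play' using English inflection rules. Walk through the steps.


Apply rule: Add -ed. 'play' becomes 'played'.

played


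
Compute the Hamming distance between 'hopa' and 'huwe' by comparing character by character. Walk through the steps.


Alignment:
Position 1: 'h' vs 'h' = match
Position 2: 'o' vs 'u' = DIFFER
Position 3: 'p' vs 'w' = DIFFER
Position 4: 'a' vs 'e' = DIFFER
Total differences: 3

3


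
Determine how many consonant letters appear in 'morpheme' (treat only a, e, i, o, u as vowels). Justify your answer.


Consonants in 'morpheme': m, r, p, h, m = 5 consonants.

5


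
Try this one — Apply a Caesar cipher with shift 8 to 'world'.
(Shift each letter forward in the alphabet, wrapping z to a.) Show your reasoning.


Shift each letter by 8: w -> e, o -> w, r -> z, l -> t, d -> l. Result: 'ewztl'.

ewztl


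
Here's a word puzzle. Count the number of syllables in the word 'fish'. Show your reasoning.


Break 'fish' into syllables: fish -> fish = 1 syllable

1 syllable


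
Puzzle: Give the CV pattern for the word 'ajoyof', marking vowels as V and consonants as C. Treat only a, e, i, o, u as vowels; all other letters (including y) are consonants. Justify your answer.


Letter mapping: a = V, j = C, o = V, y = C, o = V, f = C.

VCVCVC


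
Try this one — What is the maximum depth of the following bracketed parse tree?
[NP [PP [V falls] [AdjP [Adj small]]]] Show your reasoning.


Count bracket nesting levels:
'[' at pos 0: depth = 1
'[' at pos 4: depth = 2
'[' at pos 8: depth = 3
'[' at pos 18: depth = 3
'[' at pos 24: depth = 4
Maximum depth reached: 4

4


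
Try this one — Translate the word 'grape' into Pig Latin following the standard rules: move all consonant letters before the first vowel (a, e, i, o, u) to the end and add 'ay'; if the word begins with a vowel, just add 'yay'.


'grape': move consonant cluster 'gr' to end and add 'ay': 'apegray'.

apegray


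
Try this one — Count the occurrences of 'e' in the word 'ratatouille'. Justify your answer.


Letter 'e' in 'ratatouille': found at position(s) 11 = 1 occurrence(s).

1


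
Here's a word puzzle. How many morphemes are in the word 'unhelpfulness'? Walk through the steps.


Decomposition: un- (prefix) + help (root) + -ful (suffix) + -ness (suffix) = 4 morpheme(s)

4 morphemes


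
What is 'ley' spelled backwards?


Reverse 'ley' character by character: 'yel'.

yel


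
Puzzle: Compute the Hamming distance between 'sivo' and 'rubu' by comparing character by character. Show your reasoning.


Alignment:
Position 1: 's' vs 'r' = DIFFER
Position 2: 'i' vs 'u' = DIFFER
Position 3: 'v' vs 'b' = DIFFER
Position 4: 'o' vs 'u' = DIFFER
Total differences: 4

4


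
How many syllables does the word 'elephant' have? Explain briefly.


Break 'elephant' into syllables: el-e-phant -> el | e | phant = 3 syllables

3 syllables


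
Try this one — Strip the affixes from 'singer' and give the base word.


Remove suffix '-er' from 'singer' to get root 'sing'.

sing


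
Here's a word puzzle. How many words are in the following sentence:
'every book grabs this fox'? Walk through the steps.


Split into words: every | book | grabs | this | fox = 5 words.

5


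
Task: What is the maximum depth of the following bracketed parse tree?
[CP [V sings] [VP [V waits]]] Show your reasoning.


Count bracket nesting levels:
'[' at pos 0: depth = 1
'[' at pos 4: depth = 2
'[' at pos 14: depth = 2
'[' at pos 18: depth = 3
Maximum depth reached: 3

3


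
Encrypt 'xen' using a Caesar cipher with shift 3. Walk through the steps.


Shift each letter by 3: x -> a, e -> h, n -> q. Result: 'ahq'.

ahq


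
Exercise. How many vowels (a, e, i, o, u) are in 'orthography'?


Vowels in 'orthography': o, o, a = 3 vowels.

3


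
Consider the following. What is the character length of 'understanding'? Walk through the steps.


Spell out 'understanding' and number each letter: u(1), n(2), d(3), e(4), r(5), s(6), t(7), a(8), n(9), d(10), i(11), n(12), g(13). Total: 13 letters.

13


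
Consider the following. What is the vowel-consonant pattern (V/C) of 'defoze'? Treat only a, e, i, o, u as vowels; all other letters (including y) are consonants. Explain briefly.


Letter mapping: d = C, e = V, f = C, o = V, z = C, e = V.

CVCVCV


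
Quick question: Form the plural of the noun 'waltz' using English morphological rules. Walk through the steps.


Apply rule: Add -es (sibilant/fricative ending). 'waltz' becomes 'waltzes'.

waltzes


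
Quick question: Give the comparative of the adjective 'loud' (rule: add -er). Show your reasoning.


Apply comparative formation (add -er): 'loud' -> 'louder'.

louder


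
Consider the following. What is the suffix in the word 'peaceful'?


The word 'peaceful' = 'peace' (root) + '-ful' (suffix). The suffix is '-ful'.

ful


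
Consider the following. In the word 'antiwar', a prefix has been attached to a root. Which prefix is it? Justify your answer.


The word 'antiwar' = 'anti' (prefix) + 'war' (root). The prefix is 'anti'.

anti


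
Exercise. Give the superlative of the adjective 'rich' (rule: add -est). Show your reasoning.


Apply superlative formation (add -est): 'rich' -> 'richest'.

richest


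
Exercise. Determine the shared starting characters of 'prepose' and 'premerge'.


Compare from the start: 3 characters match: 'pre'. Mismatch at position 4: 'p' vs 'm'.

pre


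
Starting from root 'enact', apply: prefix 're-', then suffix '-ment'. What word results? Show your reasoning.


Step 1: Add prefix 're-' to 'enact' = 'reenact'
Step 2: Add suffix '-ment' to 'reenact' = 'reenactment'

reenactment


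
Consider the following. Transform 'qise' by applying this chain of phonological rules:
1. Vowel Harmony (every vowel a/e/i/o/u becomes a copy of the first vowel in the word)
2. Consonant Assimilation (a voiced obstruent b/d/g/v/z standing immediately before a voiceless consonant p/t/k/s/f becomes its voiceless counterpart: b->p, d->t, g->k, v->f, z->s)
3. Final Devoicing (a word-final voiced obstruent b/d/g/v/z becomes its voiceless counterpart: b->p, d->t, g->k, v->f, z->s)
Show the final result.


Starting form: 'qise'
Rule 1: Vowel Harmony: all vowels become 'i' (matching first vowel). 'qise' -> 'qisi'
Rule 2: Consonant Assimilation: no voiced obstruent (b/d/g/v/z) stands immediately before a voiceless consonant (p/t/k/s/f). No change.
Rule 3: Final Devoicing: the word ends in the vowel 'i', not a consonant. No change.
Final form: 'qisi'

qisi


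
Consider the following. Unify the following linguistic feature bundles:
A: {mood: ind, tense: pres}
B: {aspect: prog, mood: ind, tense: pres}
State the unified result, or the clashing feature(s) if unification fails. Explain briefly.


Compare features:
aspect: A=_ vs B=prog -> unified: prog
mood: A=ind vs B=ind -> unified: ind
tense: A=pres vs B=pres -> unified: pres
No clashes found.

Unified: {aspect: prog, mood: ind, tense: pres}


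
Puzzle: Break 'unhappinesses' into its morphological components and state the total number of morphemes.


Step 1: Identify prefix: 'un' (meaning: not/reverse)
Step 2: Identify root: 'happy'
Step 3: Identify suffix(es): 'ness, es'
Decomposition: un- (prefix: not/reverse) + happy (root) + -ness (suffix: state of) + -es (plural)
Total morphemes: 4

4 morphemes (un- (prefix: not/reverse) + happy (root) + -ness (suffix: state of) + -es (plural))


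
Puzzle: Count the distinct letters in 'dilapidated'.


Unique letters in 'dilapidated': {a, d, e, i, l, p, t} = 7 distinct letters.

7


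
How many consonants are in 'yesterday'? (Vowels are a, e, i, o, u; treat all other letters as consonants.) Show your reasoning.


Consonants in 'yesterday': y, s, t, r, d, y = 6 consonants.

6


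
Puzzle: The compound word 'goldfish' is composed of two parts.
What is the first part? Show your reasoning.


Split 'goldfish' into 'gold' + 'fish'. The first part is 'gold'.

gold


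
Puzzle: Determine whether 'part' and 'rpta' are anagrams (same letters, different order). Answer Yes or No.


Sorted letters of 'part': 'aprt'
Sorted letters of 'rpta': 'aprt'
They match.

Yes


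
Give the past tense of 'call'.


Apply rule: Add -ed. 'call' becomes 'called'.

called


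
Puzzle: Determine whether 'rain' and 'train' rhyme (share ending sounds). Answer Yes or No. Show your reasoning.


Rime (stressed vowel + following sounds) of 'rain': -ain = /eɪn/
Rime of 'train': -ain = /eɪn/
/eɪn/ and /eɪn/ are the same ending sound, so the words rhyme.

Yes


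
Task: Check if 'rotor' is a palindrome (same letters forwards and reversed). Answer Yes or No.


Forward: 'rotor'
Reversed: 'rotor'
They are identical.

Yes


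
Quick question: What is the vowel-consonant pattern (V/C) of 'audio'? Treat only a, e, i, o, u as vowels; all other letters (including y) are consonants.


Letter mapping: a = V, u = V, d = C, i = V, o = V.

VVCVV


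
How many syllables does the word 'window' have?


Break 'window' into syllables: win-dow -> win | dow = 2 syllables

2 syllables


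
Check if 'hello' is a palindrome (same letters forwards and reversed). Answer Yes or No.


Forward: 'hello'
Reversed: 'olleh'
They differ.

No


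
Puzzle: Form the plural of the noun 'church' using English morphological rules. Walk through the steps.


Apply rule: Add -es (sibilant/fricative ending). 'church' becomes 'churches'.

churches


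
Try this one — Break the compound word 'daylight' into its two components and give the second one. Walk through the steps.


Split 'daylight' into 'day' + 'light'. The second part is 'light'.

light


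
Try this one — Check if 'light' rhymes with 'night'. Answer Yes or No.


Rime (stressed vowel + following sounds) of 'light': -ight = /aɪt/
Rime of 'night': -ight = /aɪt/
/aɪt/ and /aɪt/ are the same ending sound, so the words rhyme.

Yes


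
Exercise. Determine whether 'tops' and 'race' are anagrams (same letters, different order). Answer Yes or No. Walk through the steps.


Sorted letters of 'tops': 'opst'
Sorted letters of 'race': 'acer'
They do not match.

No


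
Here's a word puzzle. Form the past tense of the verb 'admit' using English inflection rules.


Apply rule: Double final consonant and add -ed. 'admit' becomes 'admitted'.

admitted


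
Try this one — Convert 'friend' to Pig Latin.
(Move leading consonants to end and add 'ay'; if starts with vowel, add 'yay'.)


'friend': move consonant cluster 'fr' to end and add 'ay': 'iendfray'.

iendfray


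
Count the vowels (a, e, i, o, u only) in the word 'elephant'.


Vowels in 'elephant': e, e, a = 3 vowels.

3


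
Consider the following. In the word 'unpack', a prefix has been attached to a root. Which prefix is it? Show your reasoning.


The word 'unpack' = 'un' (prefix) + 'pack' (root). The prefix is 'un'.

un


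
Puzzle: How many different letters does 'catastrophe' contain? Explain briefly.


Unique letters in 'catastrophe': {a, c, e, h, o, p, r, s, t} = 9 distinct letters.

9


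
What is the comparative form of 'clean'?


Apply comparative formation (add -er): 'clean' -> 'cleaner'.

cleaner


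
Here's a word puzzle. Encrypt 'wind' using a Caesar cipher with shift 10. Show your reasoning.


Shift each letter by 10: w -> g, i -> s, n -> x, d -> n. Result: 'gsxn'.

gsxn


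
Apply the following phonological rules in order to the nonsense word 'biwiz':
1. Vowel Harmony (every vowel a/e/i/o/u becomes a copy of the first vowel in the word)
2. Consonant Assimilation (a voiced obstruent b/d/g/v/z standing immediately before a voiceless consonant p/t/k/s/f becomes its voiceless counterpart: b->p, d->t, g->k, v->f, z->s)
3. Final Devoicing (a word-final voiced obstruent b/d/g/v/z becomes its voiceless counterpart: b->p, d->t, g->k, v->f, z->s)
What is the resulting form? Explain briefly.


Starting form: 'biwiz'
Rule 1: Vowel Harmony: all vowels already match. No change.
Rule 2: Consonant Assimilation: no voiced obstruent (b/d/g/v/z) stands immediately before a voiceless consonant (p/t/k/s/f). No change.
Rule 3: Final Devoicing: word-final voiced obstruent 'z' becomes voiceless 's'. 'biwiz' -> 'biwis'
Final form: 'biwis'

biwis


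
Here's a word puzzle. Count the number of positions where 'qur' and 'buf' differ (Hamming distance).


Alignment:
Position 1: 'q' vs 'b' = DIFFER
Position 2: 'u' vs 'u' = match
Position 3: 'r' vs 'f' = DIFFER
Total differences: 2

2


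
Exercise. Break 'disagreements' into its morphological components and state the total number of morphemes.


Step 1: Identify prefix: 'dis' (meaning: not/apart)
Step 2: Identify root: 'agree'
Step 3: Identify suffix(es): 'ment, s'
Decomposition: dis- (prefix: not/apart) + agree (root) + -ment (suffix: action/result) + -s (plural)
Total morphemes: 4

4 morphemes (dis- (prefix: not/apart) + agree (root) + -ment (suffix: action/result) + -s (plural))


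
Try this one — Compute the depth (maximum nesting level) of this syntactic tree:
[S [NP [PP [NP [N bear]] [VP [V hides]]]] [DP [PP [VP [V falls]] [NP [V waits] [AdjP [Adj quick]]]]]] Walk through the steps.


Count bracket nesting levels:
'[' at pos 0: depth = 1
'[' at pos 3: depth = 2
'[' at pos 7: depth = 3
'[' at pos 11: depth = 4
'[' at pos 15: depth = 5
'[' at pos 25: depth = 4
'[' at pos 29: depth = 5
'[' at pos 42: depth = 2
'[' at pos 46: depth = 3
'[' at pos 50: depth = 4
'[' at pos 54: depth = 5
'[' at pos 65: depth = 4
'[' at pos 69: depth = 5
'[' at pos 79: depth = 5
'[' at pos 85: depth = 6
Maximum depth reached: 6

6


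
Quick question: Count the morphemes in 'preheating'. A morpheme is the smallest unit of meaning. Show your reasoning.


Decomposition: pre- (prefix) + heat (root) + -ing (suffix) = 3 morpheme(s)

3 morphemes


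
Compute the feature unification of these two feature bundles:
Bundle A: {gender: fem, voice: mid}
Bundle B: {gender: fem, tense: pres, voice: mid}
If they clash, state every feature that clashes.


Compare features:
gender: A=fem vs B=fem -> unified: fem
tense: A=_ vs B=pres -> unified: pres
voice: A=mid vs B=mid -> unified: mid
No clashes found.

Unified: {gender: fem, tense: pres, voice: mid}


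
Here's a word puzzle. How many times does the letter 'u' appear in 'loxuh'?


Letter 'u' in 'loxuh': found at position(s) 4 = 1 occurrence(s).

1


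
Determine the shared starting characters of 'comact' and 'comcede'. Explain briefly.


Compare from the start: 3 characters match: 'com'. Mismatch at position 4: 'a' vs 'c'.

com


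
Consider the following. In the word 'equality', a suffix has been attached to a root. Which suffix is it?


The word 'equality' = 'equal' (root) + '-ity' (suffix). The suffix is '-ity'.

ity


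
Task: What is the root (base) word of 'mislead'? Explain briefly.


Remove prefix 'mis' from 'mislead' to get root 'lead'.

lead


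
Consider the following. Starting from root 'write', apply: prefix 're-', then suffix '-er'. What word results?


Step 1: Add prefix 're-' to 'write' = 'rewrite'
Step 2: Add suffix '-er' to 'rewrite' = 'rewriter'

rewriter


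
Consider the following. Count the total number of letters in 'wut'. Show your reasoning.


Spell out 'wut' and number each letter: w(1), u(2), t(3). Total: 3 letters.

3


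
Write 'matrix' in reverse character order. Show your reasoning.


Reverse 'matrix' character by character: 'xirtam'.

xirtam


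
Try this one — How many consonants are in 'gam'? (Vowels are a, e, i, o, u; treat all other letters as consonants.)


Consonants in 'gam': g, m = 2 consonants.

2


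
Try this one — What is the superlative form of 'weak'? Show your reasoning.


Apply superlative formation (add -est): 'weak' -> 'weakest'.

weakest


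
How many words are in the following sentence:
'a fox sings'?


Split into words: a | fox | sings = 3 words.

3


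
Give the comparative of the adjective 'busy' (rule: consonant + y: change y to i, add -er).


Apply comparative formation (consonant + y: change y to i, add -er): 'busy' -> 'busier'.

busier


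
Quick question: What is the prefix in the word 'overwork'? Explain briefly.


The word 'overwork' = 'over' (prefix) + 'work' (root). The prefix is 'over'.

over


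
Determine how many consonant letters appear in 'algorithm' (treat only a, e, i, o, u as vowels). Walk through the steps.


Consonants in 'algorithm': l, g, r, t, h, m = 6 consonants.

6


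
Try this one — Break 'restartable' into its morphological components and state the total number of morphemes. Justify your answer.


Step 1: Identify prefix: 're' (meaning: again)
Step 2: Identify root: 'start'
Step 3: Identify suffix(es): 'able'
Decomposition: re- (prefix: again) + start (root) + -able (suffix: capable of)
Total morphemes: 3

3 morphemes (re- (prefix: again) + start (root) + -able (suffix: capable of))


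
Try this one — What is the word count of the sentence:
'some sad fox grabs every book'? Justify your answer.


Split into words: some | sad | fox | grabs | every | book = 6 words.

6


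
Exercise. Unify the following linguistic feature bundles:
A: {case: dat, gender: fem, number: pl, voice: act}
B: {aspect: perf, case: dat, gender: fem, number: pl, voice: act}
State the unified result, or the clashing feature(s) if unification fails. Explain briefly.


Compare features:
aspect: A=_ vs B=perf -> unified: perf
case: A=dat vs B=dat -> unified: dat
gender: A=fem vs B=fem -> unified: fem
number: A=pl vs B=pl -> unified: pl
voice: A=act vs B=act -> unified: act
No clashes found.

Unified: {aspect: perf, case: dat, gender: fem, number: pl, voice: act}


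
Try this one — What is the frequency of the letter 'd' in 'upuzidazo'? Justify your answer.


Letter 'd' in 'upuzidazo': found at position(s) 6 = 1 occurrence(s).

1


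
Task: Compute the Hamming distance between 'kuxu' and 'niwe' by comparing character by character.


Alignment:
Position 1: 'k' vs 'n' = DIFFER
Position 2: 'u' vs 'i' = DIFFER
Position 3: 'x' vs 'w' = DIFFER
Position 4: 'u' vs 'e' = DIFFER
Total differences: 4

4


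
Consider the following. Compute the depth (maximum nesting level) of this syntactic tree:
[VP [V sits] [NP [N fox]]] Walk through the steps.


Count bracket nesting levels:
'[' at pos 0: depth = 1
'[' at pos 4: depth = 2
'[' at pos 13: depth = 2
'[' at pos 17: depth = 3
Maximum depth reached: 3

3


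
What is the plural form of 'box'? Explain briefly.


Apply rule: Add -es (sibilant/fricative ending). 'box' becomes 'boxes'.

boxes


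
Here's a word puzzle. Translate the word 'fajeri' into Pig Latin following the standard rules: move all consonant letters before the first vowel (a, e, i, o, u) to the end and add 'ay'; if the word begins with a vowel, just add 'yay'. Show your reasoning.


'fajeri': move consonant cluster 'f' to end and add 'ay': 'ajerifay'.

ajerifay


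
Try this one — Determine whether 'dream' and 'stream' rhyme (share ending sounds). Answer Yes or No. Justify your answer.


Rime (stressed vowel + following sounds) of 'dream': -eam = /iːm/
Rime of 'stream': -eam = /iːm/
/iːm/ and /iːm/ are the same ending sound, so the words rhyme.

Yes


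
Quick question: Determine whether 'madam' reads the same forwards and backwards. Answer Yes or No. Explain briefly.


Forward: 'madam'
Reversed: 'madam'
They are identical.

Yes


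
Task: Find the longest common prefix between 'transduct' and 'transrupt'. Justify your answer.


Compare from the start: 5 characters match: 'trans'. Mismatch at position 6: 'd' vs 'r'.

trans


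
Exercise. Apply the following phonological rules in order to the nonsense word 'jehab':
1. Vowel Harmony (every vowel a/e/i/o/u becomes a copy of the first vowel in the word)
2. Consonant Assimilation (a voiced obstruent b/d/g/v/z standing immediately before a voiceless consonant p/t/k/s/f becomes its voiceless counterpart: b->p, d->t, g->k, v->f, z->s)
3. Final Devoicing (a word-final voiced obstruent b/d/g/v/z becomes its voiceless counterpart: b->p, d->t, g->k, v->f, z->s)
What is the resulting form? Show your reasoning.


Starting form: 'jehab'
Rule 1: Vowel Harmony: all vowels become 'e' (matching first vowel). 'jehab' -> 'jeheb'
Rule 2: Consonant Assimilation: no voiced obstruent (b/d/g/v/z) stands immediately before a voiceless consonant (p/t/k/s/f). No change.
Rule 3: Final Devoicing: word-final voiced obstruent 'b' becomes voiceless 'p'. 'jeheb' -> 'jehep'
Final form: 'jehep'

jehep


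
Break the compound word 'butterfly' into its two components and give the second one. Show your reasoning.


Split 'butterfly' into 'butter' + 'fly'. The second part is 'fly'.

fly


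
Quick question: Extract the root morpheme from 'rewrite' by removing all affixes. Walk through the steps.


Remove prefix 're' from 'rewrite' to get root 'write'.

write


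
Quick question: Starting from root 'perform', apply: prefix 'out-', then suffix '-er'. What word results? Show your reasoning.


Step 1: Add prefix 'out-' to 'perform' = 'outperform'
Step 2: Add suffix '-er' to 'outperform' = 'outperformer'

outperformer


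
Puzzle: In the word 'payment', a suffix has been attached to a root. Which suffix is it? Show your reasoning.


The word 'payment' = 'pay' (root) + '-ment' (suffix). The suffix is '-ment'.

ment


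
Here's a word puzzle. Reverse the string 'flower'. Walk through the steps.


Reverse 'flower' character by character: 'rewolf'.

rewolf


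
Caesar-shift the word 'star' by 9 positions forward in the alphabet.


Shift each letter by 9: s -> b, t -> c, a -> j, r -> a. Result: 'bcja'.

bcja


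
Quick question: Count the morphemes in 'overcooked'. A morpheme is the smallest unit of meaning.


Decomposition: over- (prefix) + cook (root) + -ed (suffix) = 3 morpheme(s)

3 morphemes


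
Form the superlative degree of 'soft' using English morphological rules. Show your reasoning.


Apply superlative formation (add -est): 'soft' -> 'softest'.

softest


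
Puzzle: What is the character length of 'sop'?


Spell out 'sop' and number each letter: s(1), o(2), p(3). Total: 3 letters.

3


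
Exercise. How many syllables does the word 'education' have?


Break 'education' into syllables: ed-u-ca-tion -> ed | u | ca | tion = 4 syllables

4 syllables


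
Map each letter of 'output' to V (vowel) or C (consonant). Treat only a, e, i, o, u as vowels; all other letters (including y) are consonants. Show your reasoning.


Letter mapping: o = V, u = V, t = C, p = C, u = V, t = C.

VVCCVC


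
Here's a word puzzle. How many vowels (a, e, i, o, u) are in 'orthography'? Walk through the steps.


Vowels in 'orthography': o, o, a = 3 vowels.

3


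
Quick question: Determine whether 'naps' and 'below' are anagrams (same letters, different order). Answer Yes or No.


Sorted letters of 'naps': 'anps'
Sorted letters of 'below': 'below'
They do not match.

No


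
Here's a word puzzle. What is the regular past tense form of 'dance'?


Apply rule: Add -d (word ends in -e). 'dance' becomes 'danced'.

danced


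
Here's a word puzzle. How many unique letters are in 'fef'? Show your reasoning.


Unique letters in 'fef': {e, f} = 2 distinct letters.

2


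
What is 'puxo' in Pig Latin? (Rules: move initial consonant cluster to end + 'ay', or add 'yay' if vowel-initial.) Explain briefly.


'puxo': move consonant cluster 'p' to end and add 'ay': 'uxopay'.

uxopay


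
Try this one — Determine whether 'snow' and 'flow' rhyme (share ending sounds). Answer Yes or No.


Rime (stressed vowel + following sounds) of 'snow': -ow = /oʊ/
Rime of 'flow': -ow = /oʊ/
/oʊ/ and /oʊ/ are the same ending sound, so the words rhyme.

Yes


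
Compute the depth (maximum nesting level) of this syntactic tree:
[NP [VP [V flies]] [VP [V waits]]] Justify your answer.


Count bracket nesting levels:
'[' at pos 0: depth = 1
'[' at pos 4: depth = 2
'[' at pos 8: depth = 3
'[' at pos 19: depth = 2
'[' at pos 23: depth = 3
Maximum depth reached: 3

3


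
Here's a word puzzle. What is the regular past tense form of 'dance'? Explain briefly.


Apply rule: Add -d (word ends in -e). 'dance' becomes 'danced'.

danced


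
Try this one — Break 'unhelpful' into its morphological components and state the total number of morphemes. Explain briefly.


Step 1: Identify prefix: 'un' (meaning: not/reverse)
Step 2: Identify root: 'help'
Step 3: Identify suffix(es): 'ful'
Decomposition: un- (prefix: not/reverse) + help (root) + -ful (suffix: full of)
Total morphemes: 3

3 morphemes (un- (prefix: not/reverse) + help (root) + -ful (suffix: full of))


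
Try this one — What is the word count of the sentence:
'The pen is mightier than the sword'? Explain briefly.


Split into words: The | pen | is | mightier | than | the | sword = 7 words.

7


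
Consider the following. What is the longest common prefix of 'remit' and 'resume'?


Compare from the start: 2 characters match: 're'. Mismatch at position 3: 'm' vs 's'.

re


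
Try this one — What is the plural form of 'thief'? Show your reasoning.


Apply rule: Change -f to -ves. 'thief' becomes 'thieves'.

thieves


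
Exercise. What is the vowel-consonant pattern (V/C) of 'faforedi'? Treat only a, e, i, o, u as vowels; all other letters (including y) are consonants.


Letter mapping: f = C, a = V, f = C, o = V, r = C, e = V, d = C, i = V.

CVCVCVCV


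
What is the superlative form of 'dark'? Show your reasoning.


Apply superlative formation (add -est): 'dark' -> 'darkest'.

darkest


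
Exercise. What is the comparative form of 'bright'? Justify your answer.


Apply comparative formation (add -er): 'bright' -> 'brighter'.

brighter


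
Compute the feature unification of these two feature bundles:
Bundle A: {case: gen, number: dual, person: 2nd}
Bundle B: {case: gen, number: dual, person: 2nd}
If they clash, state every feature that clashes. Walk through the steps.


Compare features:
case: A=gen vs B=gen -> unified: gen
number: A=dual vs B=dual -> unified: dual
person: A=2nd vs B=2nd -> unified: 2nd
No clashes found.

Unified: {case: gen, number: dual, person: 2nd}


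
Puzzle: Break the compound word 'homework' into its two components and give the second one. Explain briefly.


Split 'homework' into 'home' + 'work'. The second part is 'work'.

work


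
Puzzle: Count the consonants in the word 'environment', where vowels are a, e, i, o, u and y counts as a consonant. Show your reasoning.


Consonants in 'environment': n, v, r, n, m, n, t = 7 consonants.

7


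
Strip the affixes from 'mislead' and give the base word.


Remove prefix 'mis' from 'mislead' to get root 'lead'.

lead


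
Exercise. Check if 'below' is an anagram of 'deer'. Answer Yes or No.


Sorted letters of 'below': 'below'
Sorted letters of 'deer': 'deer'
They do not match.

No


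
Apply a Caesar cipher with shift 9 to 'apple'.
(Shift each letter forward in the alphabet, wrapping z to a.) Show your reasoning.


Shift each letter by 9: a -> j, p -> y, p -> y, l -> u, e -> n. Result: 'jyyun'.

jyyun


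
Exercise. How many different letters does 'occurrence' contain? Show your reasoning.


Unique letters in 'occurrence': {c, e, n, o, r, u} = 6 distinct letters.

6


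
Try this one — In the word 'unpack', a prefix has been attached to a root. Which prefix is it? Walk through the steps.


The word 'unpack' = 'un' (prefix) + 'pack' (root). The prefix is 'un'.

un


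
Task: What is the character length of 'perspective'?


Spell out 'perspective' and number each letter: p(1), e(2), r(3), s(4), p(5), e(6), c(7), t(8), i(9), v(10), e(11). Total: 11 letters.

11


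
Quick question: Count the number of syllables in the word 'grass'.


Break 'grass' into syllables: grass -> grass = 1 syllable

1 syllable


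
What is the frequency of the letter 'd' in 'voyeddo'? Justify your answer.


Letter 'd' in 'voyeddo': found at position(s) 5, 6 = 2 occurrence(s).

2


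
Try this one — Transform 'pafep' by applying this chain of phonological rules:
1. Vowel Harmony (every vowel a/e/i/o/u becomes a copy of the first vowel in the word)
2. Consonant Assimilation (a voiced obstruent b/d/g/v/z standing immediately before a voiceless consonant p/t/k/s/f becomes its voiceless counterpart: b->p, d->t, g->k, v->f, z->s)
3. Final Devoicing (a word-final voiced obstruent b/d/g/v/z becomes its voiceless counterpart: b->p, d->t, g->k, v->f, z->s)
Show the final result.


Starting form: 'pafep'
Rule 1: Vowel Harmony: all vowels become 'a' (matching first vowel). 'pafep' -> 'pafap'
Rule 2: Consonant Assimilation: no voiced obstruent (b/d/g/v/z) stands immediately before a voiceless consonant (p/t/k/s/f). No change.
Rule 3: Final Devoicing: final consonant 'p' is not one of the voiced obstruents b/d/g/v/z. No change.
Final form: 'pafap'

pafap


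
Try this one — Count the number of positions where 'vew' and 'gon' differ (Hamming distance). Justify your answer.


Alignment:
Position 1: 'v' vs 'g' = DIFFER
Position 2: 'e' vs 'o' = DIFFER
Position 3: 'w' vs 'n' = DIFFER
Total differences: 3

3


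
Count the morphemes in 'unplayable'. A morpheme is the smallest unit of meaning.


Decomposition: un- (prefix) + play (root) + -able (suffix) = 3 morpheme(s)

3 morphemes


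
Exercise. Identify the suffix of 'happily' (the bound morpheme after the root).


The word 'happily' = 'happy' (root) + '-ly' (suffix). The suffix is '-ly'.

ly


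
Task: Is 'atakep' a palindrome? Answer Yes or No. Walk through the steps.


Forward: 'atakep'
Reversed: 'pekata'
They differ.

No


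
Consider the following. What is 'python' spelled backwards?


Reverse 'python' character by character: 'nohtyp'.

nohtyp


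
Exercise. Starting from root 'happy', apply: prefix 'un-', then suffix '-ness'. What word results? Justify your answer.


Step 1: Add prefix 'un-' to 'happy' = 'unhappy'
Step 2: Add suffix '-ness' to 'unhappy' = 'unhappiness'

unhappiness


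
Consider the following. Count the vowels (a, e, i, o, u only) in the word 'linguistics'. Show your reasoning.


Vowels in 'linguistics': i, u, i, i = 4 vowels.

4


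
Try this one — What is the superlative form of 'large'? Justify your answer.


Apply superlative formation (ends in e: add -st): 'large' -> 'largest'.

largest


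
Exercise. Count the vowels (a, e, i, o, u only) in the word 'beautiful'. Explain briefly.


Vowels in 'beautiful': e, a, u, i, u = 5 vowels.

5


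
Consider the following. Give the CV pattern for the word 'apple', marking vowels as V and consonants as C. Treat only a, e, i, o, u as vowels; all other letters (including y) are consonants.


Letter mapping: a = V, p = C, p = C, l = C, e = V.

VCCCV


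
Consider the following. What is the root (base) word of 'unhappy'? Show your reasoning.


Remove prefix 'un' from 'unhappy' to get root 'happy'.

happy


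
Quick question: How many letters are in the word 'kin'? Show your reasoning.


Spell out 'kin' and number each letter: k(1), i(2), n(3). Total: 3 letters.

3


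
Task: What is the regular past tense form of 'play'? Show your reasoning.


Apply rule: Add -ed. 'play' becomes 'played'.

played


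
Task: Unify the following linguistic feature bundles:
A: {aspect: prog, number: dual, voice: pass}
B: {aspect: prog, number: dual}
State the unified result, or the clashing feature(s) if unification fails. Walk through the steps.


Compare features:
aspect: A=prog vs B=prog -> unified: prog
number: A=dual vs B=dual -> unified: dual
voice: A=pass vs B=_ -> unified: pass
No clashes found.

Unified: {aspect: prog, number: dual, voice: pass}


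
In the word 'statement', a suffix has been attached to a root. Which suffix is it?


The word 'statement' = 'state' (root) + '-ment' (suffix). The suffix is '-ment'.

ment


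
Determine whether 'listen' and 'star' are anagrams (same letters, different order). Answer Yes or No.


Sorted letters of 'listen': 'eilnst'
Sorted letters of 'star': 'arst'
They do not match.

No


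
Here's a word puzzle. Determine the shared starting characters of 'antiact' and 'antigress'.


Compare from the start: 4 characters match: 'anti'. Mismatch at position 5: 'a' vs 'g'.

anti


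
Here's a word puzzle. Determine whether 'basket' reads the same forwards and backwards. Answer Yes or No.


Forward: 'basket'
Reversed: 'teksab'
They differ.

No


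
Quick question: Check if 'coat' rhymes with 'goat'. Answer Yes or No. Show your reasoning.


Rime (stressed vowel + following sounds) of 'coat': -oat = /oʊt/
Rime of 'goat': -oat = /oʊt/
/oʊt/ and /oʊt/ are the same ending sound, so the words rhyme.

Yes


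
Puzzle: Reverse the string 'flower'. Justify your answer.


Reverse 'flower' character by character: 'rewolf'.

rewolf


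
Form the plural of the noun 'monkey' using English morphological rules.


Apply rule: Add -s. 'monkey' becomes 'monkeys'.

monkeys


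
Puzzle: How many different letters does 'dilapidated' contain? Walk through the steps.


Unique letters in 'dilapidated': {a, d, e, i, l, p, t} = 7 distinct letters.

7


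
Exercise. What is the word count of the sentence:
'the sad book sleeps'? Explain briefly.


Split into words: the | sad | book | sleeps = 4 words.

4


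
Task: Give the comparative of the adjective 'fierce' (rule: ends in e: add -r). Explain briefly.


Apply comparative formation (ends in e: add -r): 'fierce' -> 'fiercer'.

fiercer


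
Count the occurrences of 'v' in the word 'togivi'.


Letter 'v' in 'togivi': found at position(s) 5 = 1 occurrence(s).

1


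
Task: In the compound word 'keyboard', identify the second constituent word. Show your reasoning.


Split 'keyboard' into 'key' + 'board'. The second part is 'board'.

board


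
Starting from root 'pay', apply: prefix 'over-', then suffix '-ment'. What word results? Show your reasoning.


Step 1: Add prefix 'over-' to 'pay' = 'overpay'
Step 2: Add suffix '-ment' to 'overpay' = 'overpayment'

overpayment


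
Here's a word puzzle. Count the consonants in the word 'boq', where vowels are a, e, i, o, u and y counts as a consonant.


Consonants in 'boq': b, q = 2 consonants.

2


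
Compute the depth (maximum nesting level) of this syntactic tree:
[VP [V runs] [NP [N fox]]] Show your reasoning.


Count bracket nesting levels:
'[' at pos 0: depth = 1
'[' at pos 4: depth = 2
'[' at pos 13: depth = 2
'[' at pos 17: depth = 3
Maximum depth reached: 3

3


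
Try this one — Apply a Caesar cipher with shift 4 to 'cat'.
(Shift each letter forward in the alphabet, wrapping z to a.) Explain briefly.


Shift each letter by 4: c -> g, a -> e, t -> x. Result: 'gex'.

gex


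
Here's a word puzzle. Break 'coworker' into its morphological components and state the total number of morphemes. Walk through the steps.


Step 1: Identify prefix: 'co' (meaning: together)
Step 2: Identify root: 'work'
Step 3: Identify suffix(es): 'er'
Decomposition: co- (prefix: together) + work (root) + -er (suffix: one who)
Total morphemes: 3

3 morphemes (co- (prefix: together) + work (root) + -er (suffix: one who))


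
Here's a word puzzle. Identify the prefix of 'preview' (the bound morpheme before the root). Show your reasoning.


The word 'preview' = 'pre' (prefix) + 'view' (root). The prefix is 'pre'.

pre
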